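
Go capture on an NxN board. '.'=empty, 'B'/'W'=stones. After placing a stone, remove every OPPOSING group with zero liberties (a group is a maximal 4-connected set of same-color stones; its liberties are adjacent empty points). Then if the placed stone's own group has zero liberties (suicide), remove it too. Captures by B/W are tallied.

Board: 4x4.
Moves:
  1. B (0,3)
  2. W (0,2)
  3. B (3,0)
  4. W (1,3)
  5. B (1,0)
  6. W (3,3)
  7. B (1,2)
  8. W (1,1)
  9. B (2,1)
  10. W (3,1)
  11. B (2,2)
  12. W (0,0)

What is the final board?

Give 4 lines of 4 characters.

Answer: W.W.
BWBW
.BB.
BW.W

Derivation:
Move 1: B@(0,3) -> caps B=0 W=0
Move 2: W@(0,2) -> caps B=0 W=0
Move 3: B@(3,0) -> caps B=0 W=0
Move 4: W@(1,3) -> caps B=0 W=1
Move 5: B@(1,0) -> caps B=0 W=1
Move 6: W@(3,3) -> caps B=0 W=1
Move 7: B@(1,2) -> caps B=0 W=1
Move 8: W@(1,1) -> caps B=0 W=1
Move 9: B@(2,1) -> caps B=0 W=1
Move 10: W@(3,1) -> caps B=0 W=1
Move 11: B@(2,2) -> caps B=0 W=1
Move 12: W@(0,0) -> caps B=0 W=1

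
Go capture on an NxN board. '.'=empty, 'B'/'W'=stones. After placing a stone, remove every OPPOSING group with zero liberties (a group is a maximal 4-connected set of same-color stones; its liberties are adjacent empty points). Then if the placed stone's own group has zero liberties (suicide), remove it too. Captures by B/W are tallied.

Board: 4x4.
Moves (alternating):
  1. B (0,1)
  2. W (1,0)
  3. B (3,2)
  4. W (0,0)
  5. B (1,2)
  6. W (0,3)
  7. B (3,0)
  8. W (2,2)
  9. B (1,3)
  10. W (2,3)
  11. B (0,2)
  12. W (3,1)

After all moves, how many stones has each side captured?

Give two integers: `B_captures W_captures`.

Answer: 1 0

Derivation:
Move 1: B@(0,1) -> caps B=0 W=0
Move 2: W@(1,0) -> caps B=0 W=0
Move 3: B@(3,2) -> caps B=0 W=0
Move 4: W@(0,0) -> caps B=0 W=0
Move 5: B@(1,2) -> caps B=0 W=0
Move 6: W@(0,3) -> caps B=0 W=0
Move 7: B@(3,0) -> caps B=0 W=0
Move 8: W@(2,2) -> caps B=0 W=0
Move 9: B@(1,3) -> caps B=0 W=0
Move 10: W@(2,3) -> caps B=0 W=0
Move 11: B@(0,2) -> caps B=1 W=0
Move 12: W@(3,1) -> caps B=1 W=0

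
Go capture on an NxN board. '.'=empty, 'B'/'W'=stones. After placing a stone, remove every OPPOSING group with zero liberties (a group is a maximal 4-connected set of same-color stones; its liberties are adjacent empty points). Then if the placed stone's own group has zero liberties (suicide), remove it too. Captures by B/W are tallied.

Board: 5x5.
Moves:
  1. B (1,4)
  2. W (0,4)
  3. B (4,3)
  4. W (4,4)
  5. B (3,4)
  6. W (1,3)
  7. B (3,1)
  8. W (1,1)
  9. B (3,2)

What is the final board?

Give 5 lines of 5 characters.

Answer: ....W
.W.WB
.....
.BB.B
...B.

Derivation:
Move 1: B@(1,4) -> caps B=0 W=0
Move 2: W@(0,4) -> caps B=0 W=0
Move 3: B@(4,3) -> caps B=0 W=0
Move 4: W@(4,4) -> caps B=0 W=0
Move 5: B@(3,4) -> caps B=1 W=0
Move 6: W@(1,3) -> caps B=1 W=0
Move 7: B@(3,1) -> caps B=1 W=0
Move 8: W@(1,1) -> caps B=1 W=0
Move 9: B@(3,2) -> caps B=1 W=0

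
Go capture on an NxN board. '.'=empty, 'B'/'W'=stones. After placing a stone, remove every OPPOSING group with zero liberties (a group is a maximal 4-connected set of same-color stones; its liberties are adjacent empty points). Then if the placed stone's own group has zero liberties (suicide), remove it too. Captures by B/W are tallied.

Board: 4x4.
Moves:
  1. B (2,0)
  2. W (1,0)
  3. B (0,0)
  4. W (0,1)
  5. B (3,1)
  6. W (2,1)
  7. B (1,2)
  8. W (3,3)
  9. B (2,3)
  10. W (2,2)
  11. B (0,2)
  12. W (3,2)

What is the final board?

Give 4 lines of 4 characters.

Move 1: B@(2,0) -> caps B=0 W=0
Move 2: W@(1,0) -> caps B=0 W=0
Move 3: B@(0,0) -> caps B=0 W=0
Move 4: W@(0,1) -> caps B=0 W=1
Move 5: B@(3,1) -> caps B=0 W=1
Move 6: W@(2,1) -> caps B=0 W=1
Move 7: B@(1,2) -> caps B=0 W=1
Move 8: W@(3,3) -> caps B=0 W=1
Move 9: B@(2,3) -> caps B=0 W=1
Move 10: W@(2,2) -> caps B=0 W=1
Move 11: B@(0,2) -> caps B=0 W=1
Move 12: W@(3,2) -> caps B=0 W=1

Answer: .WB.
W.B.
BWWB
.BWW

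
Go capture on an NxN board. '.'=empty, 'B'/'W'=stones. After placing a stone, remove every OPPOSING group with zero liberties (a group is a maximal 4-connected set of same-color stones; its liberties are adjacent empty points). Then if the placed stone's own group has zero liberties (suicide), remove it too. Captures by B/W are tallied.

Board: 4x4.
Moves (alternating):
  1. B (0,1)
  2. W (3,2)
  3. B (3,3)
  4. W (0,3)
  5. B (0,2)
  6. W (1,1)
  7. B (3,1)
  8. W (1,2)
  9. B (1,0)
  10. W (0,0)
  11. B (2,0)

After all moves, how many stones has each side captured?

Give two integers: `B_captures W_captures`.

Answer: 0 2

Derivation:
Move 1: B@(0,1) -> caps B=0 W=0
Move 2: W@(3,2) -> caps B=0 W=0
Move 3: B@(3,3) -> caps B=0 W=0
Move 4: W@(0,3) -> caps B=0 W=0
Move 5: B@(0,2) -> caps B=0 W=0
Move 6: W@(1,1) -> caps B=0 W=0
Move 7: B@(3,1) -> caps B=0 W=0
Move 8: W@(1,2) -> caps B=0 W=0
Move 9: B@(1,0) -> caps B=0 W=0
Move 10: W@(0,0) -> caps B=0 W=2
Move 11: B@(2,0) -> caps B=0 W=2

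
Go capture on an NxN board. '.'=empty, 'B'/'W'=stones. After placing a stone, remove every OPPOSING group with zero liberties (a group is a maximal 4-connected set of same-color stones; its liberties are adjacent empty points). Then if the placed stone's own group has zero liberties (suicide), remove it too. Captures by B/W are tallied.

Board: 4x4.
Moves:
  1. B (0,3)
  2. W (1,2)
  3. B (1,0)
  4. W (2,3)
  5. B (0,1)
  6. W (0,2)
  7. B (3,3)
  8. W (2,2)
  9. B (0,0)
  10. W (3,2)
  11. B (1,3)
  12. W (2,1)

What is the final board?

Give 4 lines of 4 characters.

Answer: BBW.
B.W.
.WWW
..W.

Derivation:
Move 1: B@(0,3) -> caps B=0 W=0
Move 2: W@(1,2) -> caps B=0 W=0
Move 3: B@(1,0) -> caps B=0 W=0
Move 4: W@(2,3) -> caps B=0 W=0
Move 5: B@(0,1) -> caps B=0 W=0
Move 6: W@(0,2) -> caps B=0 W=0
Move 7: B@(3,3) -> caps B=0 W=0
Move 8: W@(2,2) -> caps B=0 W=0
Move 9: B@(0,0) -> caps B=0 W=0
Move 10: W@(3,2) -> caps B=0 W=1
Move 11: B@(1,3) -> caps B=0 W=1
Move 12: W@(2,1) -> caps B=0 W=1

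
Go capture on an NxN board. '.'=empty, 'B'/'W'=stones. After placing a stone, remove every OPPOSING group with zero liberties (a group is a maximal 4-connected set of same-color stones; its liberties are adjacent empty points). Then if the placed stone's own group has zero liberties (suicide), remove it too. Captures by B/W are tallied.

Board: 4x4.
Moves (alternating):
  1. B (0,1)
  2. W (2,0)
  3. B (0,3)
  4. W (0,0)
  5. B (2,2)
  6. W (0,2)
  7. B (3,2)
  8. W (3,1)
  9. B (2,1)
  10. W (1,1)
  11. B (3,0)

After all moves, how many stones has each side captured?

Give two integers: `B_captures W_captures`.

Answer: 1 1

Derivation:
Move 1: B@(0,1) -> caps B=0 W=0
Move 2: W@(2,0) -> caps B=0 W=0
Move 3: B@(0,3) -> caps B=0 W=0
Move 4: W@(0,0) -> caps B=0 W=0
Move 5: B@(2,2) -> caps B=0 W=0
Move 6: W@(0,2) -> caps B=0 W=0
Move 7: B@(3,2) -> caps B=0 W=0
Move 8: W@(3,1) -> caps B=0 W=0
Move 9: B@(2,1) -> caps B=0 W=0
Move 10: W@(1,1) -> caps B=0 W=1
Move 11: B@(3,0) -> caps B=1 W=1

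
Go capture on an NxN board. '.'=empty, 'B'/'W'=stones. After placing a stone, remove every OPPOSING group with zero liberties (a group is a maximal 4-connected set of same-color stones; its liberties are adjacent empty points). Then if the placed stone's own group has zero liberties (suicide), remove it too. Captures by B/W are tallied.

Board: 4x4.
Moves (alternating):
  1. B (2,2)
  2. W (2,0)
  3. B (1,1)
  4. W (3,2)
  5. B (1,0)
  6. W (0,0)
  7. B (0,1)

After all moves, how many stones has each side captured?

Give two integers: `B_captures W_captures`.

Move 1: B@(2,2) -> caps B=0 W=0
Move 2: W@(2,0) -> caps B=0 W=0
Move 3: B@(1,1) -> caps B=0 W=0
Move 4: W@(3,2) -> caps B=0 W=0
Move 5: B@(1,0) -> caps B=0 W=0
Move 6: W@(0,0) -> caps B=0 W=0
Move 7: B@(0,1) -> caps B=1 W=0

Answer: 1 0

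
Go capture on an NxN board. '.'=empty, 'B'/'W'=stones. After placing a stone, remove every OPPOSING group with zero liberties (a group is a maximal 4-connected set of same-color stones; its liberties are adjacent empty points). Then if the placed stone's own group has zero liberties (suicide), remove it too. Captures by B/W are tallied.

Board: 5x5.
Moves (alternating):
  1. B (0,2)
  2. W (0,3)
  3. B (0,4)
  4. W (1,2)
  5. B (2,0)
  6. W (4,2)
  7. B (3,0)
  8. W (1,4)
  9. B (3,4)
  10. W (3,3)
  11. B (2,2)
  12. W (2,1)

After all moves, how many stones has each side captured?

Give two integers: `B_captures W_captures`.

Move 1: B@(0,2) -> caps B=0 W=0
Move 2: W@(0,3) -> caps B=0 W=0
Move 3: B@(0,4) -> caps B=0 W=0
Move 4: W@(1,2) -> caps B=0 W=0
Move 5: B@(2,0) -> caps B=0 W=0
Move 6: W@(4,2) -> caps B=0 W=0
Move 7: B@(3,0) -> caps B=0 W=0
Move 8: W@(1,4) -> caps B=0 W=1
Move 9: B@(3,4) -> caps B=0 W=1
Move 10: W@(3,3) -> caps B=0 W=1
Move 11: B@(2,2) -> caps B=0 W=1
Move 12: W@(2,1) -> caps B=0 W=1

Answer: 0 1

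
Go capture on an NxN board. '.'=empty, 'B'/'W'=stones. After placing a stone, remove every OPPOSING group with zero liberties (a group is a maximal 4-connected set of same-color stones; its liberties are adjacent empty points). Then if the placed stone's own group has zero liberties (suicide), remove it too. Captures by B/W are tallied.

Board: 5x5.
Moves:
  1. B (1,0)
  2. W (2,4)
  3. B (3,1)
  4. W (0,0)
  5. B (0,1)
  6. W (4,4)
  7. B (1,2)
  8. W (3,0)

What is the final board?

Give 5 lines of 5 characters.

Answer: .B...
B.B..
....W
WB...
....W

Derivation:
Move 1: B@(1,0) -> caps B=0 W=0
Move 2: W@(2,4) -> caps B=0 W=0
Move 3: B@(3,1) -> caps B=0 W=0
Move 4: W@(0,0) -> caps B=0 W=0
Move 5: B@(0,1) -> caps B=1 W=0
Move 6: W@(4,4) -> caps B=1 W=0
Move 7: B@(1,2) -> caps B=1 W=0
Move 8: W@(3,0) -> caps B=1 W=0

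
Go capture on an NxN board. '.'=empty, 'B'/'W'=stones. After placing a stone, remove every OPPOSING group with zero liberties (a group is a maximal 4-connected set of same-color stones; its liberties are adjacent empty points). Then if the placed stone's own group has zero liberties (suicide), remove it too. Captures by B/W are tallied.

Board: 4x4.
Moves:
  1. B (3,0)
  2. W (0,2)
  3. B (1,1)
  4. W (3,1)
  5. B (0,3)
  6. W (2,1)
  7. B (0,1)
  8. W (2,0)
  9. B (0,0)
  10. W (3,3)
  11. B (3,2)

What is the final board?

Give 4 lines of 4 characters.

Move 1: B@(3,0) -> caps B=0 W=0
Move 2: W@(0,2) -> caps B=0 W=0
Move 3: B@(1,1) -> caps B=0 W=0
Move 4: W@(3,1) -> caps B=0 W=0
Move 5: B@(0,3) -> caps B=0 W=0
Move 6: W@(2,1) -> caps B=0 W=0
Move 7: B@(0,1) -> caps B=0 W=0
Move 8: W@(2,0) -> caps B=0 W=1
Move 9: B@(0,0) -> caps B=0 W=1
Move 10: W@(3,3) -> caps B=0 W=1
Move 11: B@(3,2) -> caps B=0 W=1

Answer: BBWB
.B..
WW..
.WBW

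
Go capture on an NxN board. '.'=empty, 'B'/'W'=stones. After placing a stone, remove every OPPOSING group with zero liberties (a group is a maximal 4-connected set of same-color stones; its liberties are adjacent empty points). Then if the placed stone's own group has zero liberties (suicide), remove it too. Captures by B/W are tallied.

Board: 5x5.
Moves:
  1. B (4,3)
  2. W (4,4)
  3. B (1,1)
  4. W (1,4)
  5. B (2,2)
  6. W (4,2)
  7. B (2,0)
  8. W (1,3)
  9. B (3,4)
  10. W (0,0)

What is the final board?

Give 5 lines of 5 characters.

Answer: W....
.B.WW
B.B..
....B
..WB.

Derivation:
Move 1: B@(4,3) -> caps B=0 W=0
Move 2: W@(4,4) -> caps B=0 W=0
Move 3: B@(1,1) -> caps B=0 W=0
Move 4: W@(1,4) -> caps B=0 W=0
Move 5: B@(2,2) -> caps B=0 W=0
Move 6: W@(4,2) -> caps B=0 W=0
Move 7: B@(2,0) -> caps B=0 W=0
Move 8: W@(1,3) -> caps B=0 W=0
Move 9: B@(3,4) -> caps B=1 W=0
Move 10: W@(0,0) -> caps B=1 W=0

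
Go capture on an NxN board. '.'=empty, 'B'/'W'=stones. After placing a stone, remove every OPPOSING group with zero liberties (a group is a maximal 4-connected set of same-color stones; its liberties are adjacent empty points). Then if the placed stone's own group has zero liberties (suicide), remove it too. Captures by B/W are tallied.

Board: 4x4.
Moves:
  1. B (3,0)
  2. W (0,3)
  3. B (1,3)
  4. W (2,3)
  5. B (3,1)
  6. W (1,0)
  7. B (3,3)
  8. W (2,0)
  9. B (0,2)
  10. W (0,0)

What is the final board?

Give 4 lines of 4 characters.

Answer: W.B.
W..B
W..W
BB.B

Derivation:
Move 1: B@(3,0) -> caps B=0 W=0
Move 2: W@(0,3) -> caps B=0 W=0
Move 3: B@(1,3) -> caps B=0 W=0
Move 4: W@(2,3) -> caps B=0 W=0
Move 5: B@(3,1) -> caps B=0 W=0
Move 6: W@(1,0) -> caps B=0 W=0
Move 7: B@(3,3) -> caps B=0 W=0
Move 8: W@(2,0) -> caps B=0 W=0
Move 9: B@(0,2) -> caps B=1 W=0
Move 10: W@(0,0) -> caps B=1 W=0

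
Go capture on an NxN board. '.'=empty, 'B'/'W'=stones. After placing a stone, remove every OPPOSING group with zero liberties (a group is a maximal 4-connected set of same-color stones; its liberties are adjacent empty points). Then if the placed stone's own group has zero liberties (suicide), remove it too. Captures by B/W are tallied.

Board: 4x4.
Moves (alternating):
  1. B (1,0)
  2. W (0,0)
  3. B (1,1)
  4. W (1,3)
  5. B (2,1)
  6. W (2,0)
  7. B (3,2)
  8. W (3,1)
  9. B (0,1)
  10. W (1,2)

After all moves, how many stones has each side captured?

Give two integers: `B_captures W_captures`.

Move 1: B@(1,0) -> caps B=0 W=0
Move 2: W@(0,0) -> caps B=0 W=0
Move 3: B@(1,1) -> caps B=0 W=0
Move 4: W@(1,3) -> caps B=0 W=0
Move 5: B@(2,1) -> caps B=0 W=0
Move 6: W@(2,0) -> caps B=0 W=0
Move 7: B@(3,2) -> caps B=0 W=0
Move 8: W@(3,1) -> caps B=0 W=0
Move 9: B@(0,1) -> caps B=1 W=0
Move 10: W@(1,2) -> caps B=1 W=0

Answer: 1 0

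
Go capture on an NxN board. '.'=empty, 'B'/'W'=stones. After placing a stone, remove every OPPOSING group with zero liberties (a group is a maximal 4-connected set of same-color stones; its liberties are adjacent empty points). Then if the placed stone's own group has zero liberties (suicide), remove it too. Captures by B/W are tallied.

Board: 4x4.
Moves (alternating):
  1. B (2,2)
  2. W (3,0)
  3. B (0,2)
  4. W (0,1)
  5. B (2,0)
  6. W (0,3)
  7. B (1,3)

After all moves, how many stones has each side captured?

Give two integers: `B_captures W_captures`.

Move 1: B@(2,2) -> caps B=0 W=0
Move 2: W@(3,0) -> caps B=0 W=0
Move 3: B@(0,2) -> caps B=0 W=0
Move 4: W@(0,1) -> caps B=0 W=0
Move 5: B@(2,0) -> caps B=0 W=0
Move 6: W@(0,3) -> caps B=0 W=0
Move 7: B@(1,3) -> caps B=1 W=0

Answer: 1 0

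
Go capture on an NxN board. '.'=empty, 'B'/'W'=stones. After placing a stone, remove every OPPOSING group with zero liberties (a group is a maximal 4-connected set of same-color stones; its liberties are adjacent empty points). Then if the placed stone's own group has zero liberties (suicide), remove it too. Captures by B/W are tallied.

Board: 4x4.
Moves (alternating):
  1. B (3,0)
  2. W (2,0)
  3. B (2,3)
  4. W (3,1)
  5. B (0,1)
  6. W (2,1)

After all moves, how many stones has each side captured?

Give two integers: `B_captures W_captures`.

Move 1: B@(3,0) -> caps B=0 W=0
Move 2: W@(2,0) -> caps B=0 W=0
Move 3: B@(2,3) -> caps B=0 W=0
Move 4: W@(3,1) -> caps B=0 W=1
Move 5: B@(0,1) -> caps B=0 W=1
Move 6: W@(2,1) -> caps B=0 W=1

Answer: 0 1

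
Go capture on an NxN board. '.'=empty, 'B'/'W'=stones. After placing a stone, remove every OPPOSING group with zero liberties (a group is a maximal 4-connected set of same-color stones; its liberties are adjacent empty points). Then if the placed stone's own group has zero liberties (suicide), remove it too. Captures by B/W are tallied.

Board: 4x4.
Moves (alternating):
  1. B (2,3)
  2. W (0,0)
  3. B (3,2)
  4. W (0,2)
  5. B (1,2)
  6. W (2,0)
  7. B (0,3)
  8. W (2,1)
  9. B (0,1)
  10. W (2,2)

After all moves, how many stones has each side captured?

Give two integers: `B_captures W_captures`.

Move 1: B@(2,3) -> caps B=0 W=0
Move 2: W@(0,0) -> caps B=0 W=0
Move 3: B@(3,2) -> caps B=0 W=0
Move 4: W@(0,2) -> caps B=0 W=0
Move 5: B@(1,2) -> caps B=0 W=0
Move 6: W@(2,0) -> caps B=0 W=0
Move 7: B@(0,3) -> caps B=0 W=0
Move 8: W@(2,1) -> caps B=0 W=0
Move 9: B@(0,1) -> caps B=1 W=0
Move 10: W@(2,2) -> caps B=1 W=0

Answer: 1 0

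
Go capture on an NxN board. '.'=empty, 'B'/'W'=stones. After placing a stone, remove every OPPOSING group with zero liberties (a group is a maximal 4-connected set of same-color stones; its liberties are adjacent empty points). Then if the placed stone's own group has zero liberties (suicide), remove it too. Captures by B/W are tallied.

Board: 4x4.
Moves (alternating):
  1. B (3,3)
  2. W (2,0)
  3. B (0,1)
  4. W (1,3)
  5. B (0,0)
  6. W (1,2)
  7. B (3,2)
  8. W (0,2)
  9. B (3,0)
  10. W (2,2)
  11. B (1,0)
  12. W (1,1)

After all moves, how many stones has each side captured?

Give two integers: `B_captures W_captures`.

Move 1: B@(3,3) -> caps B=0 W=0
Move 2: W@(2,0) -> caps B=0 W=0
Move 3: B@(0,1) -> caps B=0 W=0
Move 4: W@(1,3) -> caps B=0 W=0
Move 5: B@(0,0) -> caps B=0 W=0
Move 6: W@(1,2) -> caps B=0 W=0
Move 7: B@(3,2) -> caps B=0 W=0
Move 8: W@(0,2) -> caps B=0 W=0
Move 9: B@(3,0) -> caps B=0 W=0
Move 10: W@(2,2) -> caps B=0 W=0
Move 11: B@(1,0) -> caps B=0 W=0
Move 12: W@(1,1) -> caps B=0 W=3

Answer: 0 3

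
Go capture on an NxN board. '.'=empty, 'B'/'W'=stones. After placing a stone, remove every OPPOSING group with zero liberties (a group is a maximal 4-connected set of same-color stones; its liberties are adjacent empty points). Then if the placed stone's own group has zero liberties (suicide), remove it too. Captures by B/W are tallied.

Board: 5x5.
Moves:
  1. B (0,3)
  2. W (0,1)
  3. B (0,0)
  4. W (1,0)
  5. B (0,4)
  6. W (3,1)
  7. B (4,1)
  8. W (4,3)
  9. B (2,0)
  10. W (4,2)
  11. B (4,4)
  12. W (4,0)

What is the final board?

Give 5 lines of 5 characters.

Move 1: B@(0,3) -> caps B=0 W=0
Move 2: W@(0,1) -> caps B=0 W=0
Move 3: B@(0,0) -> caps B=0 W=0
Move 4: W@(1,0) -> caps B=0 W=1
Move 5: B@(0,4) -> caps B=0 W=1
Move 6: W@(3,1) -> caps B=0 W=1
Move 7: B@(4,1) -> caps B=0 W=1
Move 8: W@(4,3) -> caps B=0 W=1
Move 9: B@(2,0) -> caps B=0 W=1
Move 10: W@(4,2) -> caps B=0 W=1
Move 11: B@(4,4) -> caps B=0 W=1
Move 12: W@(4,0) -> caps B=0 W=2

Answer: .W.BB
W....
B....
.W...
W.WWB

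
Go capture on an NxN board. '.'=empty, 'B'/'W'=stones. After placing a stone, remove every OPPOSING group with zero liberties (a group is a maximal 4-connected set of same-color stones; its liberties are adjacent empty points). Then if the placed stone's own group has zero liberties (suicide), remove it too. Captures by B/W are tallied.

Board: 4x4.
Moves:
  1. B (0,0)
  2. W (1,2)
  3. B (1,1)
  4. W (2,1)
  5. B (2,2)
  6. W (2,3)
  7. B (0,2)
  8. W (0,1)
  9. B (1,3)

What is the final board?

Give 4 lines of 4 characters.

Move 1: B@(0,0) -> caps B=0 W=0
Move 2: W@(1,2) -> caps B=0 W=0
Move 3: B@(1,1) -> caps B=0 W=0
Move 4: W@(2,1) -> caps B=0 W=0
Move 5: B@(2,2) -> caps B=0 W=0
Move 6: W@(2,3) -> caps B=0 W=0
Move 7: B@(0,2) -> caps B=0 W=0
Move 8: W@(0,1) -> caps B=0 W=0
Move 9: B@(1,3) -> caps B=1 W=0

Answer: B.B.
.B.B
.WBW
....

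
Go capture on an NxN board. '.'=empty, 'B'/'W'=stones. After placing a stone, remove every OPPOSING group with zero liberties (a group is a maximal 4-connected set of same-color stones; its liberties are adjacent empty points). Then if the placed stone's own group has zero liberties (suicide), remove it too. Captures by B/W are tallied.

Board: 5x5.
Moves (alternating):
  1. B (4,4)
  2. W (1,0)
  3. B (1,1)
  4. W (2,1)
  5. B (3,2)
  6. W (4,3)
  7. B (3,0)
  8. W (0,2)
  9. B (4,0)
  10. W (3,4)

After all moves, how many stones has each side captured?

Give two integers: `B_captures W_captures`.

Move 1: B@(4,4) -> caps B=0 W=0
Move 2: W@(1,0) -> caps B=0 W=0
Move 3: B@(1,1) -> caps B=0 W=0
Move 4: W@(2,1) -> caps B=0 W=0
Move 5: B@(3,2) -> caps B=0 W=0
Move 6: W@(4,3) -> caps B=0 W=0
Move 7: B@(3,0) -> caps B=0 W=0
Move 8: W@(0,2) -> caps B=0 W=0
Move 9: B@(4,0) -> caps B=0 W=0
Move 10: W@(3,4) -> caps B=0 W=1

Answer: 0 1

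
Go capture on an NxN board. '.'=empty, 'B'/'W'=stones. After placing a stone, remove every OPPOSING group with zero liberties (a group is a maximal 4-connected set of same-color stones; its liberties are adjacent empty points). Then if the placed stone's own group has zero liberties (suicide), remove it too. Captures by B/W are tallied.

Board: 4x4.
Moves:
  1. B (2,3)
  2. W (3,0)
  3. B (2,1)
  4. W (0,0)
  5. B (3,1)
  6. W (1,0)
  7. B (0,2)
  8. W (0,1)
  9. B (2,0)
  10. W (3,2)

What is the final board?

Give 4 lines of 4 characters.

Move 1: B@(2,3) -> caps B=0 W=0
Move 2: W@(3,0) -> caps B=0 W=0
Move 3: B@(2,1) -> caps B=0 W=0
Move 4: W@(0,0) -> caps B=0 W=0
Move 5: B@(3,1) -> caps B=0 W=0
Move 6: W@(1,0) -> caps B=0 W=0
Move 7: B@(0,2) -> caps B=0 W=0
Move 8: W@(0,1) -> caps B=0 W=0
Move 9: B@(2,0) -> caps B=1 W=0
Move 10: W@(3,2) -> caps B=1 W=0

Answer: WWB.
W...
BB.B
.BW.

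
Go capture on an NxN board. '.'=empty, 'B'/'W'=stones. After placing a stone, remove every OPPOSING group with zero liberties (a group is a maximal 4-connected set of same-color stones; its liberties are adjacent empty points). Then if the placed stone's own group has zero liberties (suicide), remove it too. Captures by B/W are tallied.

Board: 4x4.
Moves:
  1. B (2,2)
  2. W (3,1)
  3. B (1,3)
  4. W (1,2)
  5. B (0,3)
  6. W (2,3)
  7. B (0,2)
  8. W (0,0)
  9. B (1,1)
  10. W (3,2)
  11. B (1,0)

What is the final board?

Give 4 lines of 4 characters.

Move 1: B@(2,2) -> caps B=0 W=0
Move 2: W@(3,1) -> caps B=0 W=0
Move 3: B@(1,3) -> caps B=0 W=0
Move 4: W@(1,2) -> caps B=0 W=0
Move 5: B@(0,3) -> caps B=0 W=0
Move 6: W@(2,3) -> caps B=0 W=0
Move 7: B@(0,2) -> caps B=0 W=0
Move 8: W@(0,0) -> caps B=0 W=0
Move 9: B@(1,1) -> caps B=1 W=0
Move 10: W@(3,2) -> caps B=1 W=0
Move 11: B@(1,0) -> caps B=1 W=0

Answer: W.BB
BB.B
..BW
.WW.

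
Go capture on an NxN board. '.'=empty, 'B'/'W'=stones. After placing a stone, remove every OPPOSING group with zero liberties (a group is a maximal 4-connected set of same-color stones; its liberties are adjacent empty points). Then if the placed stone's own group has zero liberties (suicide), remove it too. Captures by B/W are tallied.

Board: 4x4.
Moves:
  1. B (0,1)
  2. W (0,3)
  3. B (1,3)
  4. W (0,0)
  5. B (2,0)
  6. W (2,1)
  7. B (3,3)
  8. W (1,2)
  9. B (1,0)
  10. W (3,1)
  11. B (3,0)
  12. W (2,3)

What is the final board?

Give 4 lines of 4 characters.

Answer: .B.W
B.W.
BW.W
BW.B

Derivation:
Move 1: B@(0,1) -> caps B=0 W=0
Move 2: W@(0,3) -> caps B=0 W=0
Move 3: B@(1,3) -> caps B=0 W=0
Move 4: W@(0,0) -> caps B=0 W=0
Move 5: B@(2,0) -> caps B=0 W=0
Move 6: W@(2,1) -> caps B=0 W=0
Move 7: B@(3,3) -> caps B=0 W=0
Move 8: W@(1,2) -> caps B=0 W=0
Move 9: B@(1,0) -> caps B=1 W=0
Move 10: W@(3,1) -> caps B=1 W=0
Move 11: B@(3,0) -> caps B=1 W=0
Move 12: W@(2,3) -> caps B=1 W=1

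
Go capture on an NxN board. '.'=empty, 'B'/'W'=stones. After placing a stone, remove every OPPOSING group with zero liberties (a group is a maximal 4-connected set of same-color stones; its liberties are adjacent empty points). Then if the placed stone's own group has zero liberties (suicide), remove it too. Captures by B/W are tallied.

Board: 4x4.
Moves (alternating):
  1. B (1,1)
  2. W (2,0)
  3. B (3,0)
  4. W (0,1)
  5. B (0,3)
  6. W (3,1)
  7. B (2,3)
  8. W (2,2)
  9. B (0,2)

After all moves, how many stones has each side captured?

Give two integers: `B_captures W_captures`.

Move 1: B@(1,1) -> caps B=0 W=0
Move 2: W@(2,0) -> caps B=0 W=0
Move 3: B@(3,0) -> caps B=0 W=0
Move 4: W@(0,1) -> caps B=0 W=0
Move 5: B@(0,3) -> caps B=0 W=0
Move 6: W@(3,1) -> caps B=0 W=1
Move 7: B@(2,3) -> caps B=0 W=1
Move 8: W@(2,2) -> caps B=0 W=1
Move 9: B@(0,2) -> caps B=0 W=1

Answer: 0 1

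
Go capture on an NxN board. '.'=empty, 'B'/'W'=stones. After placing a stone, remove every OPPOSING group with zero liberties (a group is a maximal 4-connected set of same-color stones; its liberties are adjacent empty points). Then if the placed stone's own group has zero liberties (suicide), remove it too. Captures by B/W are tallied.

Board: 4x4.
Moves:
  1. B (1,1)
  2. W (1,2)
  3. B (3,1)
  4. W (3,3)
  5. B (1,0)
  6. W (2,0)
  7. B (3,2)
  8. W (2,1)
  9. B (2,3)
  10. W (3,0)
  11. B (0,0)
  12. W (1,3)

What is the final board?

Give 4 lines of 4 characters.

Move 1: B@(1,1) -> caps B=0 W=0
Move 2: W@(1,2) -> caps B=0 W=0
Move 3: B@(3,1) -> caps B=0 W=0
Move 4: W@(3,3) -> caps B=0 W=0
Move 5: B@(1,0) -> caps B=0 W=0
Move 6: W@(2,0) -> caps B=0 W=0
Move 7: B@(3,2) -> caps B=0 W=0
Move 8: W@(2,1) -> caps B=0 W=0
Move 9: B@(2,3) -> caps B=1 W=0
Move 10: W@(3,0) -> caps B=1 W=0
Move 11: B@(0,0) -> caps B=1 W=0
Move 12: W@(1,3) -> caps B=1 W=0

Answer: B...
BBWW
WW.B
WBB.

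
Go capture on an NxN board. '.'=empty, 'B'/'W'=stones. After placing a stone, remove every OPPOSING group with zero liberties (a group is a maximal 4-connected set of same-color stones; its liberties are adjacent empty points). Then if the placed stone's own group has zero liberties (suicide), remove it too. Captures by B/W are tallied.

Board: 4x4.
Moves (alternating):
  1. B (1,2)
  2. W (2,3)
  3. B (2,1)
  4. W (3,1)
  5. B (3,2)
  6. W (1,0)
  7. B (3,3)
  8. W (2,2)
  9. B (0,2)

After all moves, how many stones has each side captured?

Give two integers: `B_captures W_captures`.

Move 1: B@(1,2) -> caps B=0 W=0
Move 2: W@(2,3) -> caps B=0 W=0
Move 3: B@(2,1) -> caps B=0 W=0
Move 4: W@(3,1) -> caps B=0 W=0
Move 5: B@(3,2) -> caps B=0 W=0
Move 6: W@(1,0) -> caps B=0 W=0
Move 7: B@(3,3) -> caps B=0 W=0
Move 8: W@(2,2) -> caps B=0 W=2
Move 9: B@(0,2) -> caps B=0 W=2

Answer: 0 2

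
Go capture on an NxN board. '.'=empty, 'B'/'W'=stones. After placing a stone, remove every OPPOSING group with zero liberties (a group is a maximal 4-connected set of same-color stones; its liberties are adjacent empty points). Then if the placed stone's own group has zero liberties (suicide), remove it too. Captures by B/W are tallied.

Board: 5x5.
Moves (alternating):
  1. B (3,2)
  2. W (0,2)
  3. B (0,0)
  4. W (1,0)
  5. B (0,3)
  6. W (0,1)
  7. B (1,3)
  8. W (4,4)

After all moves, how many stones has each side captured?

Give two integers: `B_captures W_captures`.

Move 1: B@(3,2) -> caps B=0 W=0
Move 2: W@(0,2) -> caps B=0 W=0
Move 3: B@(0,0) -> caps B=0 W=0
Move 4: W@(1,0) -> caps B=0 W=0
Move 5: B@(0,3) -> caps B=0 W=0
Move 6: W@(0,1) -> caps B=0 W=1
Move 7: B@(1,3) -> caps B=0 W=1
Move 8: W@(4,4) -> caps B=0 W=1

Answer: 0 1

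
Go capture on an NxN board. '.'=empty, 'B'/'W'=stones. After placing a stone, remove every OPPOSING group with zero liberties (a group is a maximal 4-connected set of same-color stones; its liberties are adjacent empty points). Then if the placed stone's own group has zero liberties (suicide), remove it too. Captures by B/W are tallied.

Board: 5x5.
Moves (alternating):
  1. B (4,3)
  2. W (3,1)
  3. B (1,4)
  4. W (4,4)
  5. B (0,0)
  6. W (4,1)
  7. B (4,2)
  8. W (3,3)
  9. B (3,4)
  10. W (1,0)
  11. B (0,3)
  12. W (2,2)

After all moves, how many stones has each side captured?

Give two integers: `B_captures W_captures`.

Answer: 1 0

Derivation:
Move 1: B@(4,3) -> caps B=0 W=0
Move 2: W@(3,1) -> caps B=0 W=0
Move 3: B@(1,4) -> caps B=0 W=0
Move 4: W@(4,4) -> caps B=0 W=0
Move 5: B@(0,0) -> caps B=0 W=0
Move 6: W@(4,1) -> caps B=0 W=0
Move 7: B@(4,2) -> caps B=0 W=0
Move 8: W@(3,3) -> caps B=0 W=0
Move 9: B@(3,4) -> caps B=1 W=0
Move 10: W@(1,0) -> caps B=1 W=0
Move 11: B@(0,3) -> caps B=1 W=0
Move 12: W@(2,2) -> caps B=1 W=0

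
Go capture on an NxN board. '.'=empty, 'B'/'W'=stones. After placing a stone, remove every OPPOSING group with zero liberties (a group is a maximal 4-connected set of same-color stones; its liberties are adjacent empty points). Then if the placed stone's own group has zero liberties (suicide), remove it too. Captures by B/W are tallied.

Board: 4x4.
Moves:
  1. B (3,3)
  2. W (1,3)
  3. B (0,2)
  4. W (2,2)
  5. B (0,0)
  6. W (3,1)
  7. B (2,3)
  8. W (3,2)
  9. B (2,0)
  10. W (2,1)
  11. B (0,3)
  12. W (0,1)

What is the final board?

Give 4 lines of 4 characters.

Answer: BWBB
...W
BWW.
.WW.

Derivation:
Move 1: B@(3,3) -> caps B=0 W=0
Move 2: W@(1,3) -> caps B=0 W=0
Move 3: B@(0,2) -> caps B=0 W=0
Move 4: W@(2,2) -> caps B=0 W=0
Move 5: B@(0,0) -> caps B=0 W=0
Move 6: W@(3,1) -> caps B=0 W=0
Move 7: B@(2,3) -> caps B=0 W=0
Move 8: W@(3,2) -> caps B=0 W=2
Move 9: B@(2,0) -> caps B=0 W=2
Move 10: W@(2,1) -> caps B=0 W=2
Move 11: B@(0,3) -> caps B=0 W=2
Move 12: W@(0,1) -> caps B=0 W=2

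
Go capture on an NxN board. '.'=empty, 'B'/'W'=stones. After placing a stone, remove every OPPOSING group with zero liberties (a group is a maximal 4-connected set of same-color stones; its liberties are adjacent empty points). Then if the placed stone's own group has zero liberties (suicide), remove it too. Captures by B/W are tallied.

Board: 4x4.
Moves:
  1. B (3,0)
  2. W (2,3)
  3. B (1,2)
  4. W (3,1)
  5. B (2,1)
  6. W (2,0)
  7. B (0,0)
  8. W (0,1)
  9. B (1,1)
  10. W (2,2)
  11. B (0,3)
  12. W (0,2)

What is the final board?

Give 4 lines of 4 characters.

Move 1: B@(3,0) -> caps B=0 W=0
Move 2: W@(2,3) -> caps B=0 W=0
Move 3: B@(1,2) -> caps B=0 W=0
Move 4: W@(3,1) -> caps B=0 W=0
Move 5: B@(2,1) -> caps B=0 W=0
Move 6: W@(2,0) -> caps B=0 W=1
Move 7: B@(0,0) -> caps B=0 W=1
Move 8: W@(0,1) -> caps B=0 W=1
Move 9: B@(1,1) -> caps B=0 W=1
Move 10: W@(2,2) -> caps B=0 W=1
Move 11: B@(0,3) -> caps B=0 W=1
Move 12: W@(0,2) -> caps B=0 W=1

Answer: B..B
.BB.
WBWW
.W..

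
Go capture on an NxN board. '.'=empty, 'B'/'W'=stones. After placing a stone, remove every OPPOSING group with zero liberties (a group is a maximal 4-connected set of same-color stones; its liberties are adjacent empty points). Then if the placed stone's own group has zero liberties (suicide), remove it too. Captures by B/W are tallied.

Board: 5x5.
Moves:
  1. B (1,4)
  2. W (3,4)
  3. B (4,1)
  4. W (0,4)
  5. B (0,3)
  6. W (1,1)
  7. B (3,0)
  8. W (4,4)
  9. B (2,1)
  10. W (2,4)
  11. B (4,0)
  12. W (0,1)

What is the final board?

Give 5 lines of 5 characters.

Move 1: B@(1,4) -> caps B=0 W=0
Move 2: W@(3,4) -> caps B=0 W=0
Move 3: B@(4,1) -> caps B=0 W=0
Move 4: W@(0,4) -> caps B=0 W=0
Move 5: B@(0,3) -> caps B=1 W=0
Move 6: W@(1,1) -> caps B=1 W=0
Move 7: B@(3,0) -> caps B=1 W=0
Move 8: W@(4,4) -> caps B=1 W=0
Move 9: B@(2,1) -> caps B=1 W=0
Move 10: W@(2,4) -> caps B=1 W=0
Move 11: B@(4,0) -> caps B=1 W=0
Move 12: W@(0,1) -> caps B=1 W=0

Answer: .W.B.
.W..B
.B..W
B...W
BB..W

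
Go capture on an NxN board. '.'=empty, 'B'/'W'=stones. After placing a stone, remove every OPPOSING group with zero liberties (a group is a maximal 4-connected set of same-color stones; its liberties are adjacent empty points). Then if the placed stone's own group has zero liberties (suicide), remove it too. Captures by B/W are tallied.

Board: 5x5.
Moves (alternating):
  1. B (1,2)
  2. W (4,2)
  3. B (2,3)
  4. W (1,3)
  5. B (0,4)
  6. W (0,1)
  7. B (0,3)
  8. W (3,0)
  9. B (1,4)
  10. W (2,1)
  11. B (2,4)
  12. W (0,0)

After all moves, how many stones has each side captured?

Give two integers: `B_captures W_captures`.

Answer: 1 0

Derivation:
Move 1: B@(1,2) -> caps B=0 W=0
Move 2: W@(4,2) -> caps B=0 W=0
Move 3: B@(2,3) -> caps B=0 W=0
Move 4: W@(1,3) -> caps B=0 W=0
Move 5: B@(0,4) -> caps B=0 W=0
Move 6: W@(0,1) -> caps B=0 W=0
Move 7: B@(0,3) -> caps B=0 W=0
Move 8: W@(3,0) -> caps B=0 W=0
Move 9: B@(1,4) -> caps B=1 W=0
Move 10: W@(2,1) -> caps B=1 W=0
Move 11: B@(2,4) -> caps B=1 W=0
Move 12: W@(0,0) -> caps B=1 W=0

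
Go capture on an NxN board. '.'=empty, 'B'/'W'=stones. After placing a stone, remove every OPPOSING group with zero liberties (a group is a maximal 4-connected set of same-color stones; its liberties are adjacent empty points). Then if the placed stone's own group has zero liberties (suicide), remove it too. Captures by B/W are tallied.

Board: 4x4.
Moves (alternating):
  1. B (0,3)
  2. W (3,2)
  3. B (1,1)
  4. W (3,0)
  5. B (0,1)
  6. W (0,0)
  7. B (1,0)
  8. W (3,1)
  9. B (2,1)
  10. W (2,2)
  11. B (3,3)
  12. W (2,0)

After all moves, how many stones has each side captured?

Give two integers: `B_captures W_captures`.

Move 1: B@(0,3) -> caps B=0 W=0
Move 2: W@(3,2) -> caps B=0 W=0
Move 3: B@(1,1) -> caps B=0 W=0
Move 4: W@(3,0) -> caps B=0 W=0
Move 5: B@(0,1) -> caps B=0 W=0
Move 6: W@(0,0) -> caps B=0 W=0
Move 7: B@(1,0) -> caps B=1 W=0
Move 8: W@(3,1) -> caps B=1 W=0
Move 9: B@(2,1) -> caps B=1 W=0
Move 10: W@(2,2) -> caps B=1 W=0
Move 11: B@(3,3) -> caps B=1 W=0
Move 12: W@(2,0) -> caps B=1 W=0

Answer: 1 0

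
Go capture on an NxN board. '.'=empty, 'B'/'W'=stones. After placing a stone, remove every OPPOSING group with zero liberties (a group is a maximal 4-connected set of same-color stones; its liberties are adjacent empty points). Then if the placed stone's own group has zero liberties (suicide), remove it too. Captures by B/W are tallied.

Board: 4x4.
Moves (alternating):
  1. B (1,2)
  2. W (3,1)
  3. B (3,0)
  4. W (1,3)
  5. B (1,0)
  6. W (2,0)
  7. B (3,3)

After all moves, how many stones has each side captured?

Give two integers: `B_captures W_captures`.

Answer: 0 1

Derivation:
Move 1: B@(1,2) -> caps B=0 W=0
Move 2: W@(3,1) -> caps B=0 W=0
Move 3: B@(3,0) -> caps B=0 W=0
Move 4: W@(1,3) -> caps B=0 W=0
Move 5: B@(1,0) -> caps B=0 W=0
Move 6: W@(2,0) -> caps B=0 W=1
Move 7: B@(3,3) -> caps B=0 W=1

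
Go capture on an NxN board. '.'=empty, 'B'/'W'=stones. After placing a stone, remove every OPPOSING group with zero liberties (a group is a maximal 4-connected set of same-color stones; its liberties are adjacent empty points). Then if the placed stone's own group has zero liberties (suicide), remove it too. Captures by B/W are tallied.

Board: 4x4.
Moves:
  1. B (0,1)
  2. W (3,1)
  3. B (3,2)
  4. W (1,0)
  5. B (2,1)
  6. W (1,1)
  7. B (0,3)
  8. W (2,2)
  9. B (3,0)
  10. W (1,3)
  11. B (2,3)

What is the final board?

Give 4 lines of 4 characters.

Answer: .B.B
WW.W
.BWB
B.B.

Derivation:
Move 1: B@(0,1) -> caps B=0 W=0
Move 2: W@(3,1) -> caps B=0 W=0
Move 3: B@(3,2) -> caps B=0 W=0
Move 4: W@(1,0) -> caps B=0 W=0
Move 5: B@(2,1) -> caps B=0 W=0
Move 6: W@(1,1) -> caps B=0 W=0
Move 7: B@(0,3) -> caps B=0 W=0
Move 8: W@(2,2) -> caps B=0 W=0
Move 9: B@(3,0) -> caps B=1 W=0
Move 10: W@(1,3) -> caps B=1 W=0
Move 11: B@(2,3) -> caps B=1 W=0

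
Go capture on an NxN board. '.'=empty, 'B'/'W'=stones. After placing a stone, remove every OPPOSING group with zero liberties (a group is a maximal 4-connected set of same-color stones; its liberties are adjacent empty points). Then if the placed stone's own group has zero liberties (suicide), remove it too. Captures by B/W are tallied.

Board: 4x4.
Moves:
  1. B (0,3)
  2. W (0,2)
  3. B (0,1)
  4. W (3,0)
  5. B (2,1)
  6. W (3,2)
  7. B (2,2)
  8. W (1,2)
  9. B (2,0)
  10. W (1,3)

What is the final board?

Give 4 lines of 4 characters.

Answer: .BW.
..WW
BBB.
W.W.

Derivation:
Move 1: B@(0,3) -> caps B=0 W=0
Move 2: W@(0,2) -> caps B=0 W=0
Move 3: B@(0,1) -> caps B=0 W=0
Move 4: W@(3,0) -> caps B=0 W=0
Move 5: B@(2,1) -> caps B=0 W=0
Move 6: W@(3,2) -> caps B=0 W=0
Move 7: B@(2,2) -> caps B=0 W=0
Move 8: W@(1,2) -> caps B=0 W=0
Move 9: B@(2,0) -> caps B=0 W=0
Move 10: W@(1,3) -> caps B=0 W=1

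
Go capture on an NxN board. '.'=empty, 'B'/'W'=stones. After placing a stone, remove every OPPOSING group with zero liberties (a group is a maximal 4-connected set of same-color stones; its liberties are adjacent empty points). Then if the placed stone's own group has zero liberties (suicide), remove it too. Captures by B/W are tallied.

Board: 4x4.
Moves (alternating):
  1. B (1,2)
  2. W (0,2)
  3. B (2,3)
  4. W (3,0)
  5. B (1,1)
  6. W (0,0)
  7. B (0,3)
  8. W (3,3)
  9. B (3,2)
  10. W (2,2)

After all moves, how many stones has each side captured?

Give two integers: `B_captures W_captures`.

Move 1: B@(1,2) -> caps B=0 W=0
Move 2: W@(0,2) -> caps B=0 W=0
Move 3: B@(2,3) -> caps B=0 W=0
Move 4: W@(3,0) -> caps B=0 W=0
Move 5: B@(1,1) -> caps B=0 W=0
Move 6: W@(0,0) -> caps B=0 W=0
Move 7: B@(0,3) -> caps B=0 W=0
Move 8: W@(3,3) -> caps B=0 W=0
Move 9: B@(3,2) -> caps B=1 W=0
Move 10: W@(2,2) -> caps B=1 W=0

Answer: 1 0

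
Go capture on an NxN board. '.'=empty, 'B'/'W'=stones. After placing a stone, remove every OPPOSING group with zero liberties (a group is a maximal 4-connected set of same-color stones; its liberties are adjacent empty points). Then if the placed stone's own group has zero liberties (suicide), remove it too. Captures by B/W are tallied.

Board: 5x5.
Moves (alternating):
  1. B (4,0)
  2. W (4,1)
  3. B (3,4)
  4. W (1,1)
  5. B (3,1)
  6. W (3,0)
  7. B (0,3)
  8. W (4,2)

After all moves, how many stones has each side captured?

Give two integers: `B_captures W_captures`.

Move 1: B@(4,0) -> caps B=0 W=0
Move 2: W@(4,1) -> caps B=0 W=0
Move 3: B@(3,4) -> caps B=0 W=0
Move 4: W@(1,1) -> caps B=0 W=0
Move 5: B@(3,1) -> caps B=0 W=0
Move 6: W@(3,0) -> caps B=0 W=1
Move 7: B@(0,3) -> caps B=0 W=1
Move 8: W@(4,2) -> caps B=0 W=1

Answer: 0 1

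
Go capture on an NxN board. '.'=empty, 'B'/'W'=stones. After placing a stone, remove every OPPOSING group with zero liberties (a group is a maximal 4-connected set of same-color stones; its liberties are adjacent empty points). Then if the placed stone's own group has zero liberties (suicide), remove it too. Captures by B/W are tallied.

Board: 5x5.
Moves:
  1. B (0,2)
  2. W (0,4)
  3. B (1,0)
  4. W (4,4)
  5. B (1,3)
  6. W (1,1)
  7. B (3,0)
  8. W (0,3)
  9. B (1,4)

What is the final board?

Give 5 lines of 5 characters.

Move 1: B@(0,2) -> caps B=0 W=0
Move 2: W@(0,4) -> caps B=0 W=0
Move 3: B@(1,0) -> caps B=0 W=0
Move 4: W@(4,4) -> caps B=0 W=0
Move 5: B@(1,3) -> caps B=0 W=0
Move 6: W@(1,1) -> caps B=0 W=0
Move 7: B@(3,0) -> caps B=0 W=0
Move 8: W@(0,3) -> caps B=0 W=0
Move 9: B@(1,4) -> caps B=2 W=0

Answer: ..B..
BW.BB
.....
B....
....W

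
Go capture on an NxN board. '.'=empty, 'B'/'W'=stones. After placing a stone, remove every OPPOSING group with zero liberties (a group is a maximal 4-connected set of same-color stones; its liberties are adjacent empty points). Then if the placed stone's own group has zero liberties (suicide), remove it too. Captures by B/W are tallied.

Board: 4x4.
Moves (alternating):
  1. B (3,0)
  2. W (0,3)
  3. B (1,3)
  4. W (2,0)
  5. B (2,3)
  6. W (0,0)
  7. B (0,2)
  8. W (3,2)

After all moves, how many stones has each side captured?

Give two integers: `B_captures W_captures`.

Move 1: B@(3,0) -> caps B=0 W=0
Move 2: W@(0,3) -> caps B=0 W=0
Move 3: B@(1,3) -> caps B=0 W=0
Move 4: W@(2,0) -> caps B=0 W=0
Move 5: B@(2,3) -> caps B=0 W=0
Move 6: W@(0,0) -> caps B=0 W=0
Move 7: B@(0,2) -> caps B=1 W=0
Move 8: W@(3,2) -> caps B=1 W=0

Answer: 1 0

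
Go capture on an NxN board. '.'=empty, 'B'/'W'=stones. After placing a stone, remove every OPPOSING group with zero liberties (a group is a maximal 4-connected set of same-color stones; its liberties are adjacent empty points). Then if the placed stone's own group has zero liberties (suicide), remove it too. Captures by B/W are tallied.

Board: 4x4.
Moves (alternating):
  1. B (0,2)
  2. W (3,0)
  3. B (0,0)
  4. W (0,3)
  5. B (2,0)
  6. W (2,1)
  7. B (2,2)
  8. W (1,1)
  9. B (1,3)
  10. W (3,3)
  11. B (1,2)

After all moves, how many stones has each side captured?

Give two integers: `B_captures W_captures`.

Move 1: B@(0,2) -> caps B=0 W=0
Move 2: W@(3,0) -> caps B=0 W=0
Move 3: B@(0,0) -> caps B=0 W=0
Move 4: W@(0,3) -> caps B=0 W=0
Move 5: B@(2,0) -> caps B=0 W=0
Move 6: W@(2,1) -> caps B=0 W=0
Move 7: B@(2,2) -> caps B=0 W=0
Move 8: W@(1,1) -> caps B=0 W=0
Move 9: B@(1,3) -> caps B=1 W=0
Move 10: W@(3,3) -> caps B=1 W=0
Move 11: B@(1,2) -> caps B=1 W=0

Answer: 1 0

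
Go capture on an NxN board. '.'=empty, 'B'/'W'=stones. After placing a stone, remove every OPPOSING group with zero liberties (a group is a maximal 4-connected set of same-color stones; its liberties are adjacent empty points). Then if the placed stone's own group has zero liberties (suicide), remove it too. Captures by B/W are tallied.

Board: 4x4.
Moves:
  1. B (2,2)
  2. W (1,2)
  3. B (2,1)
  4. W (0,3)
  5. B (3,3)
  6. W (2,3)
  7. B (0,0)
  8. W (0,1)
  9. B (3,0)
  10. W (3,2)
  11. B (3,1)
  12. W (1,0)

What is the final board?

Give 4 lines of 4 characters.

Move 1: B@(2,2) -> caps B=0 W=0
Move 2: W@(1,2) -> caps B=0 W=0
Move 3: B@(2,1) -> caps B=0 W=0
Move 4: W@(0,3) -> caps B=0 W=0
Move 5: B@(3,3) -> caps B=0 W=0
Move 6: W@(2,3) -> caps B=0 W=0
Move 7: B@(0,0) -> caps B=0 W=0
Move 8: W@(0,1) -> caps B=0 W=0
Move 9: B@(3,0) -> caps B=0 W=0
Move 10: W@(3,2) -> caps B=0 W=1
Move 11: B@(3,1) -> caps B=0 W=1
Move 12: W@(1,0) -> caps B=0 W=2

Answer: .W.W
W.W.
.BBW
BBW.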